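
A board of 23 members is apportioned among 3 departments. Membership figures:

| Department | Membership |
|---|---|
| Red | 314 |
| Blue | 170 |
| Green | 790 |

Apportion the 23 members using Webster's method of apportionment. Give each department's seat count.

Red 6, Blue 3, Green 14

Standard divisor 1274/23 ≈ 55.391; standard quotas: Red 5.669, Blue 3.069, Green 14.262.
Rounding to the nearest integer gives Red 6, Blue 3, Green 14 — total 23, matching the house size, so no adjustment is needed.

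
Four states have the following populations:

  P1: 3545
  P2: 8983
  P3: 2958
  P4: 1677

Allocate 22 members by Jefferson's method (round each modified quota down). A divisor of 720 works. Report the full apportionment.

With modified divisor 720: modified quotas P1 4.924, P2 12.476, P3 4.108, P4 2.329.
Rounding down: P1 4, P2 12, P3 4, P4 2 (total 22).

P1 4, P2 12, P3 4, P4 2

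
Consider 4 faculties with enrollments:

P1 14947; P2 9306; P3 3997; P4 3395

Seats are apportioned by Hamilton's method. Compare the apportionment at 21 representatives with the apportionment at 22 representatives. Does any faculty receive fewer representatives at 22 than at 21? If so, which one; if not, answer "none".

At 21 seats: P1 10, P2 6, P3 3, P4 2.
At 22 seats: P1 10, P2 7, P3 3, P4 2.
No faculty's allocation decreased.

none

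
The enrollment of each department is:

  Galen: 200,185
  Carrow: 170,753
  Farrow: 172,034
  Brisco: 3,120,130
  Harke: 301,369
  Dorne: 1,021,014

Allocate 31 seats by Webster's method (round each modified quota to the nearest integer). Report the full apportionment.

Standard divisor 4985485/31 ≈ 160822.097; standard quotas: Galen 1.245, Carrow 1.062, Farrow 1.070, Brisco 19.401, Harke 1.874, Dorne 6.349.
Rounding to the nearest integer gives 1, 1, 1, 19, 2, 6 = 30 seats, so the divisor must be adjusted.
With modified divisor 158500: modified quotas Galen 1.263, Carrow 1.077, Farrow 1.085, Brisco 19.685, Harke 1.901, Dorne 6.442.
Rounding to the nearest integer: Galen 1, Carrow 1, Farrow 1, Brisco 20, Harke 2, Dorne 6 (total 31).

Galen 1, Carrow 1, Farrow 1, Brisco 20, Harke 2, Dorne 6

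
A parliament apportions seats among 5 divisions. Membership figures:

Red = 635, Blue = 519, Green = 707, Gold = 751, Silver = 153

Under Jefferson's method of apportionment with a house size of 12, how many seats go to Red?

Standard divisor 2765/12 ≈ 230.417; standard quotas: Red 2.756, Blue 2.252, Green 3.068, Gold 3.259, Silver 0.664.
Rounding down gives 2, 2, 3, 3, 0 = 10 seats, so the divisor must be adjusted.
With modified divisor 180: modified quotas Red 3.528, Blue 2.883, Green 3.928, Gold 4.172, Silver 0.850.
Rounding down: Red 3, Blue 2, Green 3, Gold 4, Silver 0 (total 12).
Red receives 3.

3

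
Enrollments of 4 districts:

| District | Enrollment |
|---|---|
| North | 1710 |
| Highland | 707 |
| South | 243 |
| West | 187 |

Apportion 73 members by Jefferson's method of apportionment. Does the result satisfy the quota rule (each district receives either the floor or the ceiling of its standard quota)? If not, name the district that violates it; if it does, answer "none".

Standard quotas: North 43.846, Highland 18.128, South 6.231, West 4.795.
Jefferson allocation: North 45, Highland 18, South 6, West 4.
North has quota 43.846 (lower 43, upper 44) but receives 45 — outside the quota interval.

North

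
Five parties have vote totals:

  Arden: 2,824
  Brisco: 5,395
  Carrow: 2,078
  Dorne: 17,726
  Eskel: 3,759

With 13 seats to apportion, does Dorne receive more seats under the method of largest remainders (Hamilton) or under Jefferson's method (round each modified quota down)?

Hamilton: Arden 1, Brisco 2, Carrow 1, Dorne 7, Eskel 2.
Jefferson: Arden 1, Brisco 2, Carrow 1, Dorne 8, Eskel 1.
Dorne gets 7 under Hamilton and 8 under Jefferson.

Jefferson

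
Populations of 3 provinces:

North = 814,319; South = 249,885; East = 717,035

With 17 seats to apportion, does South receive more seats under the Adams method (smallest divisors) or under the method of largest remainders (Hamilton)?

Adams

Adams: North 7, South 3, East 7.
Hamilton: North 8, South 2, East 7.
South gets 3 under Adams and 2 under Hamilton.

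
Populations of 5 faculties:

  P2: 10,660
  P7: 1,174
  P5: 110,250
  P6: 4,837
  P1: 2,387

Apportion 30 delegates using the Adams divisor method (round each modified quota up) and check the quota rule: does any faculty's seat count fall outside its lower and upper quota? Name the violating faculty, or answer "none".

P5

Standard quotas: P2 2.473, P7 0.272, P5 25.578, P6 1.122, P1 0.554.
Adams allocation: P2 3, P7 1, P5 23, P6 2, P1 1.
P5 has quota 25.578 (lower 25, upper 26) but receives 23 — outside the quota interval.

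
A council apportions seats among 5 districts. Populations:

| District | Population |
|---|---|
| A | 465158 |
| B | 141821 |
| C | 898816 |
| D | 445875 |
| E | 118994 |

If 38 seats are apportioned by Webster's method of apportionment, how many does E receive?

Standard divisor 2070664/38 ≈ 54491.158; standard quotas: A 8.536, B 2.603, C 16.495, D 8.183, E 2.184.
Rounding to the nearest integer gives A 9, B 3, C 16, D 8, E 2 — total 38, matching the house size, so no adjustment is needed.
E receives 2.

2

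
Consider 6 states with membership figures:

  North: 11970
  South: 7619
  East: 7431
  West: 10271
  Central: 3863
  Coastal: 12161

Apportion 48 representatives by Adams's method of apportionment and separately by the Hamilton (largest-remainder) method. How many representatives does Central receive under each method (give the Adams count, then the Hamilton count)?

4 and 3

Adams: North 10, South 7, East 7, West 9, Central 4, Coastal 11.
Hamilton: North 11, South 7, East 7, West 9, Central 3, Coastal 11.
Central gets 4 under Adams and 3 under Hamilton.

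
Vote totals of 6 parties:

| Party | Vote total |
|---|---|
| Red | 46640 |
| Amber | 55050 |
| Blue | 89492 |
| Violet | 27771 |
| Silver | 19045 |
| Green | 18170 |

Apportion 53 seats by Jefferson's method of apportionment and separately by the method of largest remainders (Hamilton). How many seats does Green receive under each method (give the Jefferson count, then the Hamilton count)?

Jefferson: Red 10, Amber 11, Blue 19, Violet 6, Silver 4, Green 3.
Hamilton: Red 10, Amber 11, Blue 18, Violet 6, Silver 4, Green 4.
Green gets 3 under Jefferson and 4 under Hamilton.

3 and 4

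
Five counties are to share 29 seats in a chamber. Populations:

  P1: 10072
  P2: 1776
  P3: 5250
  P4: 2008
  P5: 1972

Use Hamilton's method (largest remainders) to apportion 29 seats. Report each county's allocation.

P1=14, P2=2, P3=7, P4=3, P5=3

The standard divisor is 21078/29 ≈ 726.828.
Standard quotas: P1 13.8575, P2 2.4435, P3 7.2232, P4 2.7627, P5 2.7132.
Lower quotas: P1 13, P2 2, P3 7, P4 2, P5 2 (sum 26, leaving 3 seats).
Remainders in descending order: P1 0.8575, P4 0.7627, P5 0.7132, P2 0.4435, P3 0.2232.
The surplus seats go to P1, P4, P5.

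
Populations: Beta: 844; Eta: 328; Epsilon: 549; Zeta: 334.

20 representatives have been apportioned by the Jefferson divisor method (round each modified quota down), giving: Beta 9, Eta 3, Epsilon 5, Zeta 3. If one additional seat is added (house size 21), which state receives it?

Priority for the next seat is population ÷ (current seats + 1).
Priorities: Beta 84.400, Eta 82.000, Epsilon 91.500, Zeta 83.500.
Highest priority: Epsilon.

Epsilon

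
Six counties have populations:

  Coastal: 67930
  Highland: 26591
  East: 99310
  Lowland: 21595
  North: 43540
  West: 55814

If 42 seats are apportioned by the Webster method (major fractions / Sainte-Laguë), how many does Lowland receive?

Standard divisor 314780/42 ≈ 7494.762; standard quotas: Coastal 9.064, Highland 3.548, East 13.251, Lowland 2.881, North 5.809, West 7.447.
Rounding to the nearest integer gives Coastal 9, Highland 4, East 13, Lowland 3, North 6, West 7 — total 42, matching the house size, so no adjustment is needed.
Lowland receives 3.

3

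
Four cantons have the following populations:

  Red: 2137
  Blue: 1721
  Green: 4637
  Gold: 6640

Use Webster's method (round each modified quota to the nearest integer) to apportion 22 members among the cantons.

Standard divisor 15135/22 ≈ 687.955; standard quotas: Red 3.106, Blue 2.502, Green 6.740, Gold 9.652.
Rounding to the nearest integer gives 3, 3, 7, 10 = 23 seats, so the divisor must be adjusted.
With modified divisor 694: modified quotas Red 3.079, Blue 2.480, Green 6.682, Gold 9.568.
Rounding to the nearest integer: Red 3, Blue 2, Green 7, Gold 10 (total 22).

Red 3, Blue 2, Green 7, Gold 10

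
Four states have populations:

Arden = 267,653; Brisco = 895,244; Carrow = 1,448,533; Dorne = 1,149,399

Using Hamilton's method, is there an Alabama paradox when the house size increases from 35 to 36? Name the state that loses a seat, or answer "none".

At 35 seats: Arden 3, Brisco 8, Carrow 13, Dorne 11.
At 36 seats: Arden 2, Brisco 9, Carrow 14, Dorne 11.
Arden drops from 3 to 2.

Arden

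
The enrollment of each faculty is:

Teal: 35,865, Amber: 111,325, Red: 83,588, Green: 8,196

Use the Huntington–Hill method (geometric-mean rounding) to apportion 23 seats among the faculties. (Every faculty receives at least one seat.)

Teal 3, Amber 11, Red 8, Green 1

With divisor 10484: modified quotas Teal 3.421, Amber 10.619, Red 7.973, Green 0.782.
Geometric-mean thresholds: Teal √(3·4)=3.464, Amber √(10·11)=10.488, Red √(7·8)=7.483, Green (min 1).
Each quota rounded against its threshold gives Teal 3, Amber 11, Red 8, Green 1 (total 23).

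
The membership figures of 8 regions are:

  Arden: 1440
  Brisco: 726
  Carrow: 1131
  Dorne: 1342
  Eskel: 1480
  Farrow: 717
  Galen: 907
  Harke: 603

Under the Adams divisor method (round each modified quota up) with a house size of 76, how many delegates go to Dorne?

Standard divisor 8346/76 ≈ 109.816; standard quotas: Arden 13.113, Brisco 6.611, Carrow 10.299, Dorne 12.220, Eskel 13.477, Farrow 6.529, Galen 8.259, Harke 5.491.
Rounding up gives 14, 7, 11, 13, 14, 7, 9, 6 = 81 seats, so the divisor must be adjusted.
With modified divisor 117: modified quotas Arden 12.308, Brisco 6.205, Carrow 9.667, Dorne 11.470, Eskel 12.650, Farrow 6.128, Galen 7.752, Harke 5.154.
Rounding up: Arden 13, Brisco 7, Carrow 10, Dorne 12, Eskel 13, Farrow 7, Galen 8, Harke 6 (total 76).
Dorne receives 12.

12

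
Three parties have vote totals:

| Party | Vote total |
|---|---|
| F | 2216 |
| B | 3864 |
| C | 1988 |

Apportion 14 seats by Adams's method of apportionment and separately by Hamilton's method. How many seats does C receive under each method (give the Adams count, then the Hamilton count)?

4 and 3

Adams: F 4, B 6, C 4.
Hamilton: F 4, B 7, C 3.
C gets 4 under Adams and 3 under Hamilton.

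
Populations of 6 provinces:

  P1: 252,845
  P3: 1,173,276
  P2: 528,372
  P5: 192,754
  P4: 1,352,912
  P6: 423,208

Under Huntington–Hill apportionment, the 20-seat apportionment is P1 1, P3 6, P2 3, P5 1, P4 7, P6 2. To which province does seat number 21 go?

P3

Priority for the next seat is population ÷ (√(s·(s+1))).
Priorities: P1 178788.414, P3 181040.417, P2 152527.858, P5 136297.661, P4 180790.471, P6 172773.943.
Highest priority: P3.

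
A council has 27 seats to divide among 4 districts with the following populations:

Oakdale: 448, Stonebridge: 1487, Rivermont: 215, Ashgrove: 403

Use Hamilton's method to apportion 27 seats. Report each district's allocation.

Oakdale=5, Stonebridge=16, Rivermont=2, Ashgrove=4

Total 2553; standard divisor 2553/27 ≈ 94.556.
Standard quotas: Oakdale 4.738, Stonebridge 15.726, Rivermont 2.274, Ashgrove 4.262.
Lower quotas: Oakdale 4, Stonebridge 15, Rivermont 2, Ashgrove 4 (sum 25, leaving 2 seats).
Remainders in descending order: Oakdale 0.738, Stonebridge 0.726, Rivermont 0.274, Ashgrove 0.262.
Largest remainders: Oakdale, Stonebridge receive the extra seats.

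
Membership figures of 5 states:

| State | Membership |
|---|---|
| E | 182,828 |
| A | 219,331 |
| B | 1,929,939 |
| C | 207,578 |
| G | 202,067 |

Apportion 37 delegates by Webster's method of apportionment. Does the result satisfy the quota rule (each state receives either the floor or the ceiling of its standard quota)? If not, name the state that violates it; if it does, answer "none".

none

Standard quotas: E 2.467, A 2.960, B 26.045, C 2.801, G 2.727.
Webster allocation: E 2, A 3, B 26, C 3, G 3.
Every allocation lies between the lower and upper quota.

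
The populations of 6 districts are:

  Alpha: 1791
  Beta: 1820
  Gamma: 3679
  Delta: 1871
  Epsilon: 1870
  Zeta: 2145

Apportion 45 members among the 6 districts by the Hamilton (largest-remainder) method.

Total 13176; standard divisor 13176/45 ≈ 292.8.
Standard quotas: Alpha 6.117, Beta 6.216, Gamma 12.565, Delta 6.390, Epsilon 6.387, Zeta 7.326.
Lower quotas: Alpha 6, Beta 6, Gamma 12, Delta 6, Epsilon 6, Zeta 7 (sum 43, leaving 2 seats).
Remainders in descending order: Gamma 0.565, Delta 0.390, Epsilon 0.387, Zeta 0.326, Beta 0.216, Alpha 0.117.
The surplus seats go to Gamma, Delta.

Alpha=6, Beta=6, Gamma=13, Delta=7, Epsilon=6, Zeta=7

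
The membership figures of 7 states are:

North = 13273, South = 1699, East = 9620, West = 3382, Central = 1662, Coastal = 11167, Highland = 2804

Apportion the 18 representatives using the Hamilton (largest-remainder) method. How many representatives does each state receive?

North: 5; South: 1; East: 4; West: 1; Central: 1; Coastal: 5; Highland: 1

Total 43607; standard divisor 43607/18 ≈ 2422.611.
Standard quotas: North 5.4788, South 0.7013, East 3.9709, West 1.3960, Central 0.6860, Coastal 4.6095, Highland 1.1574.
Lower quotas: North 5, South 0, East 3, West 1, Central 0, Coastal 4, Highland 1 (sum 14, leaving 4 seats).
Remainders in descending order: East 0.9709, South 0.7013, Central 0.6860, Coastal 0.6095, North 0.4788, West 0.3960, Highland 0.1574.
The surplus seats go to East, South, Central, Coastal.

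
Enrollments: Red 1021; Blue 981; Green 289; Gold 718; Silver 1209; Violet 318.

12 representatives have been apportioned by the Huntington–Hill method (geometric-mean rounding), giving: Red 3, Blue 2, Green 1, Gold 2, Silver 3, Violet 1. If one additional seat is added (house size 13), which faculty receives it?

Blue

Priority for the next seat is population ÷ (√(s·(s+1))).
Priorities: Red 294.737, Blue 400.492, Green 204.354, Gold 293.122, Silver 349.008, Violet 224.860.
Highest priority: Blue.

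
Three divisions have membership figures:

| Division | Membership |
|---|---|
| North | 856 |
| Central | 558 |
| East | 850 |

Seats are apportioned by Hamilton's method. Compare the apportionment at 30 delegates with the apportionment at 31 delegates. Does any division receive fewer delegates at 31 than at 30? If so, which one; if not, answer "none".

none

At 30 seats: North 11, Central 8, East 11.
At 31 seats: North 12, Central 8, East 11.
No division's allocation decreased.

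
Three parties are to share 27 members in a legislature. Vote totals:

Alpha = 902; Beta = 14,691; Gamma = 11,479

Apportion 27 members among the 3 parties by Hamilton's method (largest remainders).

Alpha: 1, Beta: 15, Gamma: 11

The standard divisor is 27072/27 ≈ 1002.667.
Standard quotas: Alpha 0.8996, Beta 14.6519, Gamma 11.4485.
Lower quotas: Alpha 0, Beta 14, Gamma 11 (sum 25, leaving 2 seats).
Remainders in descending order: Alpha 0.8996, Beta 0.6519, Gamma 0.4485.
The surplus seats go to Alpha, Beta.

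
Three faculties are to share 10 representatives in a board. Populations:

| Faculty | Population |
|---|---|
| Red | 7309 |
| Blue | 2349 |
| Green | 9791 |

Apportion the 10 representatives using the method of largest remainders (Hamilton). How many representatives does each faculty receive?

Red 4, Blue 1, Green 5

Standard divisor: 19449 ÷ 10 ≈ 1944.9.
Standard quotas: Red 3.7580, Blue 1.2078, Green 5.0342.
Lower quotas: Red 3, Blue 1, Green 5 (sum 9, leaving 1 seat).
Remainders in descending order: Red 0.7580, Blue 0.2078, Green 0.0342.
Largest remainder: Red receives the extra seat.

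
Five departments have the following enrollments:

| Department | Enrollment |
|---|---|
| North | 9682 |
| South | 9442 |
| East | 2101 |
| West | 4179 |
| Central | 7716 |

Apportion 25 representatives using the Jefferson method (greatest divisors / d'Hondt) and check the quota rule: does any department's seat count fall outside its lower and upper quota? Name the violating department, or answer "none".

none

Standard quotas: North 7.308, South 7.127, East 1.586, West 3.154, Central 5.824.
Jefferson allocation: North 8, South 7, East 1, West 3, Central 6.
Every allocation lies between the lower and upper quota.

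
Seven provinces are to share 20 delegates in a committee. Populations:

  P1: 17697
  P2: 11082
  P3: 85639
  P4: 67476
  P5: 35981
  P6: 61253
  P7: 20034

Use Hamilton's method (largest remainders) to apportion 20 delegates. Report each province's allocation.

P1 1, P2 1, P3 6, P4 5, P5 2, P6 4, P7 1

The standard divisor is 299162/20 ≈ 14958.1.
Standard quotas: P1 1.1831, P2 0.7409, P3 5.7253, P4 4.5110, P5 2.4055, P6 4.0950, P7 1.3393.
Lower quotas: P1 1, P2 0, P3 5, P4 4, P5 2, P6 4, P7 1 (sum 17, leaving 3 seats).
Remainders in descending order: P2 0.7409, P3 0.7253, P4 0.5110, P5 0.4055, P7 0.3393, P1 0.1831, P6 0.0950.
The surplus seats go to P2, P3, P4.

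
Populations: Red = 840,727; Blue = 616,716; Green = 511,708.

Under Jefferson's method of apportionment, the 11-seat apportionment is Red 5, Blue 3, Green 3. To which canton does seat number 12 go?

Blue

Priority for the next seat is population ÷ (current seats + 1).
Priorities: Red 140121.167, Blue 154179.000, Green 127927.000.
Highest priority: Blue.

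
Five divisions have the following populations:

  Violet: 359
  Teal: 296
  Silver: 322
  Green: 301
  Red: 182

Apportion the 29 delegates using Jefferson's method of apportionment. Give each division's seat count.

Violet: 7, Teal: 6, Silver: 7, Green: 6, Red: 3

Standard divisor 1460/29 ≈ 50.345; standard quotas: Violet 7.131, Teal 5.879, Silver 6.396, Green 5.979, Red 3.615.
Rounding down gives 7, 5, 6, 5, 3 = 26 seats, so the divisor must be adjusted.
With modified divisor 45.8: modified quotas Violet 7.838, Teal 6.463, Silver 7.031, Green 6.572, Red 3.974.
Rounding down: Violet 7, Teal 6, Silver 7, Green 6, Red 3 (total 29).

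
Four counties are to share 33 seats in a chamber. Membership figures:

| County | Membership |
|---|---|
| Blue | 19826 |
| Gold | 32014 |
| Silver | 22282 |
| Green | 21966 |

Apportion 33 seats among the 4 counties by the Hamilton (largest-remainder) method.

Blue 7, Gold 11, Silver 8, Green 7

Standard divisor: 96088 ÷ 33 ≈ 2911.758.
Standard quotas: Blue 6.8089, Gold 10.9947, Silver 7.6524, Green 7.5439.
Lower quotas: Blue 6, Gold 10, Silver 7, Green 7 (sum 30, leaving 3 seats).
Remainders in descending order: Gold 0.9947, Blue 0.8089, Silver 0.6524, Green 0.5439.
Largest remainders: Gold, Blue, Silver receive the extra seats.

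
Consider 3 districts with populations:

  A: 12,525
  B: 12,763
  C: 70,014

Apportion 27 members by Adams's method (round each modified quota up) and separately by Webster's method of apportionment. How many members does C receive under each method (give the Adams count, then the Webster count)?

Adams: A 4, B 4, C 19.
Webster: A 3, B 4, C 20.
C gets 19 under Adams and 20 under Webster.

19 and 20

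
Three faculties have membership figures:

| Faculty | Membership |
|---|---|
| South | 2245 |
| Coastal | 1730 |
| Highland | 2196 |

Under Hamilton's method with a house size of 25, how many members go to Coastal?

The standard divisor is 6171/25 ≈ 246.84.
Standard quotas: South 9.095, Coastal 7.009, Highland 8.896.
Lower quotas: South 9, Coastal 7, Highland 8 (sum 24, leaving 1 seat).
Remainders in descending order: Highland 0.896, South 0.095, Coastal 0.009.
The surplus seat goes to Highland.
Coastal receives 7.

7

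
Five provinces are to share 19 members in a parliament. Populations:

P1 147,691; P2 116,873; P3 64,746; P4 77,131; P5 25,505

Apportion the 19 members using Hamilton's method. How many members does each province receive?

P1 7; P2 5; P3 3; P4 3; P5 1

The standard divisor is 431946/19 = 22734.
Standard quotas: P1 6.4965, P2 5.1409, P3 2.8480, P4 3.3928, P5 1.1219.
Lower quotas: P1 6, P2 5, P3 2, P4 3, P5 1 (sum 17, leaving 2 seats).
Remainders in descending order: P3 0.8480, P1 0.4965, P4 0.3928, P2 0.1409, P5 0.1219.
The surplus seats go to P3, P1.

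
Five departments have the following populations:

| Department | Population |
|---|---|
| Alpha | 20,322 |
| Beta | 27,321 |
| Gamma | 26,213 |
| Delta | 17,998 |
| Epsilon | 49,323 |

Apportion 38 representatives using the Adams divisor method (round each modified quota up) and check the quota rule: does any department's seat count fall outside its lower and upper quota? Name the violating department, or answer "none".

none

Standard quotas: Alpha 5.470, Beta 7.354, Gamma 7.056, Delta 4.844, Epsilon 13.276.
Adams allocation: Alpha 6, Beta 7, Gamma 7, Delta 5, Epsilon 13.
Every allocation lies between the lower and upper quota.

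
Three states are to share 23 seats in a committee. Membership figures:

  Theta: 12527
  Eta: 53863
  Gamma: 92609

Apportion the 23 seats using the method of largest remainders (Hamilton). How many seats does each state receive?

Theta: 2, Eta: 8, Gamma: 13

Standard divisor: 158999 ÷ 23 = 6913.
Standard quotas: Theta 1.8121, Eta 7.7916, Gamma 13.3964.
Lower quotas: Theta 1, Eta 7, Gamma 13 (sum 21, leaving 2 seats).
Remainders in descending order: Theta 0.8121, Eta 0.7916, Gamma 0.3964.
Largest remainders: Theta, Eta receive the extra seats.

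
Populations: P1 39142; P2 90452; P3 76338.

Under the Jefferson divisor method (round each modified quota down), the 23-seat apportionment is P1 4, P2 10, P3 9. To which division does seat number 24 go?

P2

Priority for the next seat is population ÷ (current seats + 1).
Priorities: P1 7828.400, P2 8222.909, P3 7633.800.
Highest priority: P2.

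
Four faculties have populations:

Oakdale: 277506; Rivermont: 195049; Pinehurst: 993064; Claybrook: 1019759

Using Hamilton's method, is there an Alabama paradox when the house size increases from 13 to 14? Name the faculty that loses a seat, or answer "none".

At 13 seats: Oakdale 2, Rivermont 1, Pinehurst 5, Claybrook 5.
At 14 seats: Oakdale 1, Rivermont 1, Pinehurst 6, Claybrook 6.
Oakdale drops from 2 to 1.

Oakdale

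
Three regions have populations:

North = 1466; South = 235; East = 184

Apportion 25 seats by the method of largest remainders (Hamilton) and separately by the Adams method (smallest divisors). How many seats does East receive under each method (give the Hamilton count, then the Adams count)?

Hamilton: North 20, South 3, East 2.
Adams: North 19, South 3, East 3.
East gets 2 under Hamilton and 3 under Adams.

2 and 3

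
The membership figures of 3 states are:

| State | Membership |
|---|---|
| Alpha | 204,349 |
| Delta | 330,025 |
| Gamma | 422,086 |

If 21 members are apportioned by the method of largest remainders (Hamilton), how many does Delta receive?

7

The standard divisor is 956460/21 ≈ 45545.714.
Standard quotas: Alpha 4.4867, Delta 7.2460, Gamma 9.2673.
Lower quotas: Alpha 4, Delta 7, Gamma 9 (sum 20, leaving 1 seat).
Remainders in descending order: Alpha 0.4867, Gamma 0.2673, Delta 0.2460.
The surplus seat goes to Alpha.
Delta receives 7.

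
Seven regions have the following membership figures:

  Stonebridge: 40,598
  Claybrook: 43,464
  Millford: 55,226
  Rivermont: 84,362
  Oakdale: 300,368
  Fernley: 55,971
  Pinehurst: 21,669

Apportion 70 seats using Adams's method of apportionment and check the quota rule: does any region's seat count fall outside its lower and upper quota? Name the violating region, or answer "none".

Oakdale

Standard quotas: Stonebridge 4.723, Claybrook 5.057, Millford 6.425, Rivermont 9.815, Oakdale 34.946, Fernley 6.512, Pinehurst 2.521.
Adams allocation: Stonebridge 5, Claybrook 5, Millford 7, Rivermont 10, Oakdale 33, Fernley 7, Pinehurst 3.
Oakdale has quota 34.946 (lower 34, upper 35) but receives 33 — outside the quota interval.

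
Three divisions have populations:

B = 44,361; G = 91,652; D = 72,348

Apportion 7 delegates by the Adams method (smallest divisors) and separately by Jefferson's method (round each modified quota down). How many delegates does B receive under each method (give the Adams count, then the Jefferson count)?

2 and 1

Adams: B 2, G 3, D 2.
Jefferson: B 1, G 3, D 3.
B gets 2 under Adams and 1 under Jefferson.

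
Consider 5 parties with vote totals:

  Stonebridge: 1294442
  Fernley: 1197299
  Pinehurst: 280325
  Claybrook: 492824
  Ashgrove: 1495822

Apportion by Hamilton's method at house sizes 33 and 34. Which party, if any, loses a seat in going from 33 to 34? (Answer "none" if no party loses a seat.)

At 33 seats: Stonebridge 9, Fernley 8, Pinehurst 2, Claybrook 4, Ashgrove 10.
At 34 seats: Stonebridge 9, Fernley 9, Pinehurst 2, Claybrook 3, Ashgrove 11.
Claybrook drops from 4 to 3.

Claybrook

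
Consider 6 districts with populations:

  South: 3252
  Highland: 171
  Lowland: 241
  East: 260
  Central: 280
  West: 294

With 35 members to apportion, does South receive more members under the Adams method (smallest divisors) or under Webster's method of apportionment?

Webster

Adams: South 24, Highland 2, Lowland 2, East 2, Central 2, West 3.
Webster: South 26, Highland 1, Lowland 2, East 2, Central 2, West 2.
South gets 24 under Adams and 26 under Webster.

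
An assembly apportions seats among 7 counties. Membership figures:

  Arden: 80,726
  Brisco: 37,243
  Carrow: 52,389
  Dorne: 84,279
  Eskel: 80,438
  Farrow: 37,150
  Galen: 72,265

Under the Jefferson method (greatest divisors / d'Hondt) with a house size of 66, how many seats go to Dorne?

Standard divisor 444490/66 ≈ 6734.697; standard quotas: Arden 11.987, Brisco 5.530, Carrow 7.779, Dorne 12.514, Eskel 11.944, Farrow 5.516, Galen 10.730.
Rounding down gives 11, 5, 7, 12, 11, 5, 10 = 61 seats, so the divisor must be adjusted.
With modified divisor 6300: modified quotas Arden 12.814, Brisco 5.912, Carrow 8.316, Dorne 13.378, Eskel 12.768, Farrow 5.897, Galen 11.471.
Rounding down: Arden 12, Brisco 5, Carrow 8, Dorne 13, Eskel 12, Farrow 5, Galen 11 (total 66).
Dorne receives 13.

13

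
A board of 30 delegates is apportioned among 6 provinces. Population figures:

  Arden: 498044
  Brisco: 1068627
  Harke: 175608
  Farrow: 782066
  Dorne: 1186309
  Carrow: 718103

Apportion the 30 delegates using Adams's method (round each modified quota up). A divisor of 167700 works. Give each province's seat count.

Arden 3, Brisco 7, Harke 2, Farrow 5, Dorne 8, Carrow 5

With modified divisor 167700: modified quotas Arden 2.970, Brisco 6.372, Harke 1.047, Farrow 4.663, Dorne 7.074, Carrow 4.282.
Rounding up: Arden 3, Brisco 7, Harke 2, Farrow 5, Dorne 8, Carrow 5 (total 30).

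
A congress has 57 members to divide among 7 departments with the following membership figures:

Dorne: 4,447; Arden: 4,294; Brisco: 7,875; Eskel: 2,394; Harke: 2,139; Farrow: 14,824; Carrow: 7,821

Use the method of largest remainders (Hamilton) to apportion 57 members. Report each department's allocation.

Dorne 6, Arden 6, Brisco 10, Eskel 3, Harke 3, Farrow 19, Carrow 10

Standard divisor: 43794 ÷ 57 ≈ 768.316.
Standard quotas: Dorne 5.7880, Arden 5.5888, Brisco 10.2497, Eskel 3.1159, Harke 2.7840, Farrow 19.2941, Carrow 10.1794.
Lower quotas: Dorne 5, Arden 5, Brisco 10, Eskel 3, Harke 2, Farrow 19, Carrow 10 (sum 54, leaving 3 seats).
Remainders in descending order: Dorne 0.7880, Harke 0.7840, Arden 0.5888, Farrow 0.2941, Brisco 0.2497, Carrow 0.1794, Eskel 0.1159.
The surplus seats go to Dorne, Harke, Arden.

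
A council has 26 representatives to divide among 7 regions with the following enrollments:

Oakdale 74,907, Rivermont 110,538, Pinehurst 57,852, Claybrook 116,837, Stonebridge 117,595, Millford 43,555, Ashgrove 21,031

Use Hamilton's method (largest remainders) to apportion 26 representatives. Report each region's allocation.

Standard divisor: 542315 ÷ 26 ≈ 20858.269.
Standard quotas: Oakdale 3.5912, Rivermont 5.2995, Pinehurst 2.7736, Claybrook 5.6015, Stonebridge 5.6378, Millford 2.0881, Ashgrove 1.0083.
Lower quotas: Oakdale 3, Rivermont 5, Pinehurst 2, Claybrook 5, Stonebridge 5, Millford 2, Ashgrove 1 (sum 23, leaving 3 seats).
Remainders in descending order: Pinehurst 0.7736, Stonebridge 0.6378, Claybrook 0.6015, Oakdale 0.5912, Rivermont 0.2995, Millford 0.0881, Ashgrove 0.0083.
Largest remainders: Pinehurst, Stonebridge, Claybrook receive the extra seats.

Oakdale 3, Rivermont 5, Pinehurst 3, Claybrook 6, Stonebridge 6, Millford 2, Ashgrove 1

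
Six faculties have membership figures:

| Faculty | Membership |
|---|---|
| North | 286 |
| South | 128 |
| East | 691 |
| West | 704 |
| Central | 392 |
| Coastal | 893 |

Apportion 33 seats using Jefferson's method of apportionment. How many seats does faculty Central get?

4

Standard divisor 3094/33 ≈ 93.758; standard quotas: North 3.050, South 1.365, East 7.370, West 7.509, Central 4.181, Coastal 9.525.
Rounding down gives 3, 1, 7, 7, 4, 9 = 31 seats, so the divisor must be adjusted.
With modified divisor 87: modified quotas North 3.287, South 1.471, East 7.943, West 8.092, Central 4.506, Coastal 10.264.
Rounding down: North 3, South 1, East 7, West 8, Central 4, Coastal 10 (total 33).
Central receives 4.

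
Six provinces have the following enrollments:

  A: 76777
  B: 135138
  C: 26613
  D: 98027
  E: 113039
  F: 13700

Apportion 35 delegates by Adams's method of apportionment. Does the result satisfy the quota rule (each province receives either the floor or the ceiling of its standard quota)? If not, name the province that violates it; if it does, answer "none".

none

Standard quotas: A 5.800, B 10.209, C 2.011, D 7.406, E 8.540, F 1.035.
Adams allocation: A 6, B 10, C 2, D 7, E 9, F 1.
Every allocation lies between the lower and upper quota.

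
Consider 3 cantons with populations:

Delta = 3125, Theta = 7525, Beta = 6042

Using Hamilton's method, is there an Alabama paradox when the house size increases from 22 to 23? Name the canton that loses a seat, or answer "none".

At 22 seats: Delta 4, Theta 10, Beta 8.
At 23 seats: Delta 4, Theta 11, Beta 8.
No canton's allocation decreased.

none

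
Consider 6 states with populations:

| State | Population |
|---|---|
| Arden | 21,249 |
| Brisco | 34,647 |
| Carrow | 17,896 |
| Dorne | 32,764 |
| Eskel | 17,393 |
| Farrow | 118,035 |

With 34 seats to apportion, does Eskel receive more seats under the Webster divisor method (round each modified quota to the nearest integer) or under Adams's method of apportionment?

Webster: Arden 3, Brisco 5, Carrow 3, Dorne 5, Eskel 2, Farrow 16.
Adams: Arden 3, Brisco 5, Carrow 3, Dorne 5, Eskel 3, Farrow 15.
Eskel gets 2 under Webster and 3 under Adams.

Adams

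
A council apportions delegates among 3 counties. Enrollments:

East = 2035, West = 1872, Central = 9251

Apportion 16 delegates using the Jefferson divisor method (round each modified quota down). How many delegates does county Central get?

12

Standard divisor 13158/16 ≈ 822.375; standard quotas: East 2.475, West 2.276, Central 11.249.
Rounding down gives 2, 2, 11 = 15 seats, so the divisor must be adjusted.
With modified divisor 740: modified quotas East 2.750, West 2.530, Central 12.501.
Rounding down: East 2, West 2, Central 12 (total 16).
Central receives 12.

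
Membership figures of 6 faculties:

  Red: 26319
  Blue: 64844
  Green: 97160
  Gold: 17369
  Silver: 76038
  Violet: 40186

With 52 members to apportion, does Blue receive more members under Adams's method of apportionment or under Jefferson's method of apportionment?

Jefferson

Adams: Red 5, Blue 10, Green 15, Gold 3, Silver 12, Violet 7.
Jefferson: Red 4, Blue 11, Green 16, Gold 2, Silver 13, Violet 6.
Blue gets 10 under Adams and 11 under Jefferson.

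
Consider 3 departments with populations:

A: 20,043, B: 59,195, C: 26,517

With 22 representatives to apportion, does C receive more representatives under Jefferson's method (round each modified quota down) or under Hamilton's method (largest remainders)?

Hamilton

Jefferson: A 4, B 13, C 5.
Hamilton: A 4, B 12, C 6.
C gets 5 under Jefferson and 6 under Hamilton.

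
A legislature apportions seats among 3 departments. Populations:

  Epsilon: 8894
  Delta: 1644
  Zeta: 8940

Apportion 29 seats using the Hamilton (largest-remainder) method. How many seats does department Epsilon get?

13

The standard divisor is 19478/29 ≈ 671.655.
Standard quotas: Epsilon 13.2419, Delta 2.4477, Zeta 13.3104.
Lower quotas: Epsilon 13, Delta 2, Zeta 13 (sum 28, leaving 1 seat).
Remainders in descending order: Delta 0.4477, Zeta 0.3104, Epsilon 0.2419.
Largest remainder: Delta receives the extra seat.
Epsilon receives 13.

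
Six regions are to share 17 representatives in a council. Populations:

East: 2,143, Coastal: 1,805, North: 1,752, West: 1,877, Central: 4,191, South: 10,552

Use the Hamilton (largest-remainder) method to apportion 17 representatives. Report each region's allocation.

Total 22320; standard divisor 22320/17 ≈ 1312.941.
Standard quotas: East 1.6322, Coastal 1.3748, North 1.3344, West 1.4296, Central 3.1921, South 8.0369.
Lower quotas: East 1, Coastal 1, North 1, West 1, Central 3, South 8 (sum 15, leaving 2 seats).
Remainders in descending order: East 0.6322, West 0.4296, Coastal 0.3748, North 0.3344, Central 0.1921, South 0.0369.
The surplus seats go to East, West.

East: 2, Coastal: 1, North: 1, West: 2, Central: 3, South: 8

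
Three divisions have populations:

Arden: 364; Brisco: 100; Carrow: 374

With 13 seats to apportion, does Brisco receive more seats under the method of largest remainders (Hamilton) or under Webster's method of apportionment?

Hamilton: Arden 6, Brisco 1, Carrow 6.
Webster: Arden 5, Brisco 2, Carrow 6.
Brisco gets 1 under Hamilton and 2 under Webster.

Webster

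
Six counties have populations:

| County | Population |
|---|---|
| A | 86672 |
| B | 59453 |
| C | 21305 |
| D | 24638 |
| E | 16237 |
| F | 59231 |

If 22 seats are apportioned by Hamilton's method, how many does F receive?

5

The standard divisor is 267536/22 ≈ 12160.727.
Standard quotas: A 7.1272, B 4.8889, C 1.7520, D 2.0260, E 1.3352, F 4.8707.
Lower quotas: A 7, B 4, C 1, D 2, E 1, F 4 (sum 19, leaving 3 seats).
Remainders in descending order: B 0.8889, F 0.8707, C 0.7520, E 0.3352, A 0.1272, D 0.0260.
The surplus seats go to B, F, C.
F receives 5.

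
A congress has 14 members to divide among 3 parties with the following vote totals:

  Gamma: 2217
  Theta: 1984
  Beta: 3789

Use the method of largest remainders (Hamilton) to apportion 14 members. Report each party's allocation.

Gamma: 4; Theta: 3; Beta: 7

The standard divisor is 7990/14 ≈ 570.714.
Standard quotas: Gamma 3.885, Theta 3.476, Beta 6.639.
Lower quotas: Gamma 3, Theta 3, Beta 6 (sum 12, leaving 2 seats).
Remainders in descending order: Gamma 0.885, Beta 0.639, Theta 0.476.
Largest remainders: Gamma, Beta receive the extra seats.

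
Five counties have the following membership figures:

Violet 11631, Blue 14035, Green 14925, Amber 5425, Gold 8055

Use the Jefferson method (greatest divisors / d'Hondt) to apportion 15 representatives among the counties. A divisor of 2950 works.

With modified divisor 2950: modified quotas Violet 3.943, Blue 4.758, Green 5.059, Amber 1.839, Gold 2.731.
Rounding down: Violet 3, Blue 4, Green 5, Amber 1, Gold 2 (total 15).

Violet 3, Blue 4, Green 5, Amber 1, Gold 2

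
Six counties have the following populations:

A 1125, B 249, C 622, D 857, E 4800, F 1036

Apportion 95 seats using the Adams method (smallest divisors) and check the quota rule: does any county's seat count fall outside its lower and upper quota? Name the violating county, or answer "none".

E

Standard quotas: A 12.300, B 2.722, C 6.801, D 9.370, E 52.480, F 11.327.
Adams allocation: A 12, B 3, C 7, D 10, E 51, F 12.
E has quota 52.480 (lower 52, upper 53) but receives 51 — outside the quota interval.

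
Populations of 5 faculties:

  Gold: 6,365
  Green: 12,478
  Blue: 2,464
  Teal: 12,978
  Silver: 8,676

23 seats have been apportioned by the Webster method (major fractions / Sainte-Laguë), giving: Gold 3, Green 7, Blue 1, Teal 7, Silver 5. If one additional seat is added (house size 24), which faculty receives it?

Priority for the next seat is population ÷ (current seats + 0.5).
Priorities: Gold 1818.571, Green 1663.733, Blue 1642.667, Teal 1730.400, Silver 1577.455.
Highest priority: Gold.

Gold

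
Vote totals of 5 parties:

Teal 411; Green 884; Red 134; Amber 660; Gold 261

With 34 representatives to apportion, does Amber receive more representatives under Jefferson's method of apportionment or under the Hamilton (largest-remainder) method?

Jefferson: Teal 6, Green 13, Red 2, Amber 10, Gold 3.
Hamilton: Teal 6, Green 13, Red 2, Amber 9, Gold 4.
Amber gets 10 under Jefferson and 9 under Hamilton.

Jefferson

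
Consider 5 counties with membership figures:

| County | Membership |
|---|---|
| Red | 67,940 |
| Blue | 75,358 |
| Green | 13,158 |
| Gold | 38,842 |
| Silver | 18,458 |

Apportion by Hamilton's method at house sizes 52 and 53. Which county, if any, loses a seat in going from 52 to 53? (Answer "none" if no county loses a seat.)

Silver

At 52 seats: Red 17, Blue 18, Green 3, Gold 9, Silver 5.
At 53 seats: Red 17, Blue 19, Green 3, Gold 10, Silver 4.
Silver drops from 5 to 4.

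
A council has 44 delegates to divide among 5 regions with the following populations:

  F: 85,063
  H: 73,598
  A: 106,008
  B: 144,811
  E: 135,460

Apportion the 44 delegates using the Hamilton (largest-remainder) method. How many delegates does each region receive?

F=7, H=6, A=8, B=12, E=11

The standard divisor is 544940/44 = 12385.
Standard quotas: F 6.8682, H 5.9425, A 8.5594, B 11.6925, E 10.9374.
Lower quotas: F 6, H 5, A 8, B 11, E 10 (sum 40, leaving 4 seats).
Remainders in descending order: H 0.9425, E 0.9374, F 0.8682, B 0.6925, A 0.5594.
Largest remainders: H, E, F, B receive the extra seats.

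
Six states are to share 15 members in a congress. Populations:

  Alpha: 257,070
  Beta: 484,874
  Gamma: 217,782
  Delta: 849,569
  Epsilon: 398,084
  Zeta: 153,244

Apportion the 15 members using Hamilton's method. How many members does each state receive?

Alpha 2; Beta 3; Gamma 1; Delta 5; Epsilon 3; Zeta 1

The standard divisor is 2360623/15 ≈ 157374.867.
Standard quotas: Alpha 1.6335, Beta 3.0810, Gamma 1.3838, Delta 5.3984, Epsilon 2.5295, Zeta 0.9738.
Lower quotas: Alpha 1, Beta 3, Gamma 1, Delta 5, Epsilon 2, Zeta 0 (sum 12, leaving 3 seats).
Remainders in descending order: Zeta 0.9738, Alpha 0.6335, Epsilon 0.5295, Delta 0.3984, Gamma 0.3838, Beta 0.0810.
Largest remainders: Zeta, Alpha, Epsilon receive the extra seats.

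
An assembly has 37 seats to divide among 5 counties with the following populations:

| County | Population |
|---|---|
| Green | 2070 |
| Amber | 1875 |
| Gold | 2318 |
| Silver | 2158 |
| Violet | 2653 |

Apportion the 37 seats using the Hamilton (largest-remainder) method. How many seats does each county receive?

Standard divisor: 11074 ÷ 37 ≈ 299.297.
Standard quotas: Green 6.916, Amber 6.265, Gold 7.745, Silver 7.210, Violet 8.864.
Lower quotas: Green 6, Amber 6, Gold 7, Silver 7, Violet 8 (sum 34, leaving 3 seats).
Remainders in descending order: Green 0.916, Violet 0.864, Gold 0.745, Amber 0.265, Silver 0.210.
Largest remainders: Green, Violet, Gold receive the extra seats.

Green: 7, Amber: 6, Gold: 8, Silver: 7, Violet: 9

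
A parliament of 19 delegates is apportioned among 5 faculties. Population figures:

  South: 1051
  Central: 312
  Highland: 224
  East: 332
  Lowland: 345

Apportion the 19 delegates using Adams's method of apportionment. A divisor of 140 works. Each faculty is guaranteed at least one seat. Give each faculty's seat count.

South=8, Central=3, Highland=2, East=3, Lowland=3

With modified divisor 140: modified quotas South 7.507, Central 2.229, Highland 1.600, East 2.371, Lowland 2.464.
Rounding up: South 8, Central 3, Highland 2, East 3, Lowland 3 (total 19).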